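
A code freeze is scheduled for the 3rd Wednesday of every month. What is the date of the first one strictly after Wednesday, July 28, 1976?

August 18, 1976

July 1976 starts on a Thursday; its first Wednesday is the 7th, so the 3rd Wednesday is the 21st — July 21, 1976.
That is not after July 28, 1976, so look at August 1976.
August 1976 starts on a Sunday; its first Wednesday is the 4th, so the 3rd Wednesday is the 18th — August 18, 1976.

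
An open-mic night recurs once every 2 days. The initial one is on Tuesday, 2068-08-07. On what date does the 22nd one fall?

The 22nd occurrence is 21 intervals after the first: 21 × 2 = 42 days after 2068-08-07.
August has 31 days — 24 days to the end of August leaves 18.
18 days into September → 2068-09-18.

2068-09-18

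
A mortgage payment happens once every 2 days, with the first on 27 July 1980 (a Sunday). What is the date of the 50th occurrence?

The 50th occurrence is 49 intervals after the first: 49 × 2 = 98 days after 27 July 1980.
July has 31 days — 4 days to the end of July leaves 94.
August has 31 days (63 left).
September has 30 days (33 left).
October has 31 days (2 left).
2 days into November → 2 November 1980.

2 November 1980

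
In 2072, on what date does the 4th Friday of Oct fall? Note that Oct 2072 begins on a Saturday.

Oct 2072 begins on a Saturday, so the first Friday is Oct 7 (6 days later).
The 4th Friday is 3 weeks later: 7 + 21 = 28.

Oct 28, 2072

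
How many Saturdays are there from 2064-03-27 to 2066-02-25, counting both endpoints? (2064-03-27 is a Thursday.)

100

2064-03-27 is a Thursday; the first Saturday on or after it is 2064-03-29 (2 days later).
From 2064-03-29 to 2066-02-25: 277 + 365 + 56 = 698 days (rest of 2064, 2065, to 2066-02-25 in 2066).
698 ÷ 7 = 99 full weeks with remainder 5, so 99 more Saturdays after the first → 100.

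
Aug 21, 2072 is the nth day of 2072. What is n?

234

Days in months before Aug: 31 + 29 + 31 + 30 + 31 + 30 + 31 = 213.
Plus 21 days into Aug → day 234.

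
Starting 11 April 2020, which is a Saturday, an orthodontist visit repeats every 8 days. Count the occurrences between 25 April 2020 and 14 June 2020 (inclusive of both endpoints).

Occurrences land 8·i days after 11 April 2020 for i = 0, 1, 2, …
25 April 2020 is 14 days after the start; 14 ÷ 8 = 1 remainder 6; since the remainder is 6, round up to i = 2. First occurrence in the window: #3 on 27 April 2020 (2×8 = 16 days in).
14 June 2020 is 64 days after the start; 64 ÷ 8 = 8 remainder 0. Last occurrence in the window: #9 on 14 June 2020.
Occurrences #3 through #9: 7 in total.

7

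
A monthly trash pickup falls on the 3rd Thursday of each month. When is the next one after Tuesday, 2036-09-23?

September 2036 starts on a Monday; its first Thursday is the 4th, so the 3rd Thursday is the 18th — 2036-09-18.
That is not after 2036-09-23, so look at October 2036.
October 2036 starts on a Wednesday; its first Thursday is the 2nd, so the 3rd Thursday is the 16th — 2036-10-16.

2036-10-16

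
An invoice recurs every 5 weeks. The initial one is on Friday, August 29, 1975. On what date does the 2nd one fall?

The 2nd occurrence is 1 interval after the first: 1 × 35 = 35 days after August 29, 1975.
August has 31 days — 2 days to the end of August leaves 33.
September has 30 days (3 left).
3 days into October → October 3, 1975.

October 3, 1975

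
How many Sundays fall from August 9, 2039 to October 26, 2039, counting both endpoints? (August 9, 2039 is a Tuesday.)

August 9, 2039 is a Tuesday; the first Sunday on or after it is August 14, 2039 (5 days later).
From August 14, 2039 to October 26, 2039: 17 + 30 + 26 = 73 days (rest of August, September, October).
73 ÷ 7 = 10 full weeks with remainder 3, so 10 more Sundays after the first → 11.

11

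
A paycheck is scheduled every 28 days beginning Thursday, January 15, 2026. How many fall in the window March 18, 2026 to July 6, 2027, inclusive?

Occurrences land 28·i days after January 15, 2026 for i = 0, 1, 2, …
March 18, 2026 is 62 days after the start; 62 ÷ 28 = 2 remainder 6; since the remainder is 6, round up to i = 3. First occurrence in the window: #4 on April 9, 2026 (3×28 = 84 days in).
July 6, 2027 is 537 days after the start; 537 ÷ 28 = 19 remainder 5. Last occurrence in the window: #20 on July 1, 2027.
Occurrences #4 through #20: 17 in total.

17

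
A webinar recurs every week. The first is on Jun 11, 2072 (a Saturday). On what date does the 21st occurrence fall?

Oct 29, 2072

The 21st occurrence is 20 intervals after the first: 20 × 7 = 140 days after Jun 11, 2072.
Jun has 30 days — 19 days to the end of Jun leaves 121.
Jul has 31 days (90 left).
Aug has 31 days (59 left).
Sep has 30 days (29 left).
29 days into Oct → Oct 29, 2072.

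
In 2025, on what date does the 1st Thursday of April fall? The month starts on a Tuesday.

April 2025 begins on a Tuesday, so the first Thursday is April 3 (2 days later).

2025-04-03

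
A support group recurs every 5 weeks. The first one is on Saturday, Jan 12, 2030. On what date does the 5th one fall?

The 5th occurrence is 4 intervals after the first: 4 × 35 = 140 days after Jan 12, 2030.
Jan has 31 days — 19 days to the end of Jan leaves 121.
Feb has 28 days (93 left).
Mar has 31 days (62 left).
Apr has 30 days (32 left).
May has 31 days (1 left).
1 day into Jun → Jun 1, 2030.

Jun 1, 2030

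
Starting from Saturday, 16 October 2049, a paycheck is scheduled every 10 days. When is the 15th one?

The 15th occurrence is 14 intervals after the first: 14 × 10 = 140 days after 16 October 2049.
October has 31 days — 15 days to the end of October leaves 125.
November has 30 days (95 left).
December has 31 days (64 left).
January has 31 days (33 left).
February has 28 days (5 left).
5 days into March → 5 March 2050.

5 March 2050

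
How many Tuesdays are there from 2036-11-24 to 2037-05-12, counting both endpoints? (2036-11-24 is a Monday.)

2036-11-24 is a Monday; the first Tuesday on or after it is 2036-11-25 (1 day later).
From 2036-11-25 to 2037-05-12: 5 + 31 + 31 + 28 + 31 + 30 + 12 = 168 days (rest of November, December, January, February, March, April, May).
168 ÷ 7 = 24 full weeks with remainder 0, so 24 more Tuesdays after the first → 25.

25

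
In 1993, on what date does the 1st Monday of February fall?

The first Monday of February 1993 is February 1.

1 February 1993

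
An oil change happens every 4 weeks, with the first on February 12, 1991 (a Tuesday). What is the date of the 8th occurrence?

August 27, 1991

The 8th occurrence is 7 intervals after the first: 7 × 28 = 196 days after February 12, 1991.
February has 28 days — 16 days to the end of February leaves 180.
March has 31 days (149 left).
April has 30 days (119 left).
May has 31 days (88 left).
June has 30 days (58 left).
July has 31 days (27 left).
27 days into August → August 27, 1991.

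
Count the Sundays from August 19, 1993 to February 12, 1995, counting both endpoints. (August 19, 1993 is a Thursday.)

78

August 19, 1993 is a Thursday; the first Sunday on or after it is August 22, 1993 (3 days later).
From August 22, 1993 to February 12, 1995: 131 + 365 + 43 = 539 days (rest of 1993, 1994, to February 12, 1995 in 1995).
539 ÷ 7 = 77 full weeks with remainder 0, so 77 more Sundays after the first → 78.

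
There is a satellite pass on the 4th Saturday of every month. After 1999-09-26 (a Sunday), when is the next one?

1999-10-23

September 1999 starts on a Wednesday; its first Saturday is the 4th, so the 4th Saturday is the 25th — 1999-09-25.
That is not after 1999-09-26, so look at October 1999.
October 1999 starts on a Friday; its first Saturday is the 2nd, so the 4th Saturday is the 23rd — 1999-10-23.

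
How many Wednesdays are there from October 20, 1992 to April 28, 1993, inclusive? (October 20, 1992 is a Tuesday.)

October 20, 1992 is a Tuesday; the first Wednesday on or after it is October 21, 1992 (1 day later).
From October 21, 1992 to April 28, 1993: 10 + 30 + 31 + 31 + 28 + 31 + 28 = 189 days (rest of October, November, December, January, February, March, April).
189 ÷ 7 = 27 full weeks with remainder 0, so 27 more Wednesdays after the first → 28.

28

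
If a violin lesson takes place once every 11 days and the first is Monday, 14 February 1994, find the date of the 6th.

10 April 1994

The 6th occurrence is 5 intervals after the first: 5 × 11 = 55 days after 14 February 1994.
February has 28 days — 14 days to the end of February leaves 41.
March has 31 days (10 left).
10 days into April → 10 April 1994.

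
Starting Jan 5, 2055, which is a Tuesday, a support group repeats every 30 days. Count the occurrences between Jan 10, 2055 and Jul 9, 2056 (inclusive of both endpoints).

Occurrences land 30·i days after Jan 5, 2055 for i = 0, 1, 2, …
Jan 10, 2055 is 5 days after the start; 5 ÷ 30 = 0 remainder 5; since the remainder is 5, round up to i = 1. First occurrence in the window: #2 on Feb 4, 2055 (1×30 = 30 days in).
Jul 9, 2056 is 551 days after the start; 551 ÷ 30 = 18 remainder 11. Last occurrence in the window: #19 on Jun 28, 2056.
Occurrences #2 through #19: 18 in total.

18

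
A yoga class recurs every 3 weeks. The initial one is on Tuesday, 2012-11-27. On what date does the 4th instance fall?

2013-01-29

The 4th occurrence is 3 intervals after the first: 3 × 21 = 63 days after 2012-11-27.
November has 30 days — 3 days to the end of November leaves 60.
December has 31 days (29 left).
29 days into January → 2013-01-29.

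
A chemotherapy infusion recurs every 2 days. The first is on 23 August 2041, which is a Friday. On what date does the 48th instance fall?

25 November 2041

The 48th occurrence is 47 intervals after the first: 47 × 2 = 94 days after 23 August 2041.
August has 31 days — 8 days to the end of August leaves 86.
September has 30 days (56 left).
October has 31 days (25 left).
25 days into November → 25 November 2041.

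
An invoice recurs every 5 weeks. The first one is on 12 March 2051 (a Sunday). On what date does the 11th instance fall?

25 February 2052

The 11th occurrence is 10 intervals after the first: 10 × 35 = 350 days after 12 March 2051.
March has 31 days — 19 days to the end of March leaves 331.
April has 30 days (301 left).
May has 31 days (270 left).
June has 30 days (240 left).
July has 31 days (209 left).
August has 31 days (178 left).
September has 30 days (148 left).
October has 31 days (117 left).
November has 30 days (87 left).
December has 31 days (56 left).
January has 31 days (25 left).
25 days into February → 25 February 2052.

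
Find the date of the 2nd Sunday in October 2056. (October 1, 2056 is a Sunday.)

8 October 2056

October 2056 begins on a Sunday, so the first Sunday is October 1.
The 2nd Sunday is 1 weeks later: 1 + 7 = 8.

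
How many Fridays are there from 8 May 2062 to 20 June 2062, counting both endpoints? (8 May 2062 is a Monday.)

6

8 May 2062 is a Monday; the first Friday on or after it is 12 May 2062 (4 days later).
From 12 May 2062 to 20 June 2062: 19 + 20 = 39 days (rest of May, June).
39 ÷ 7 = 5 full weeks with remainder 4, so 5 more Fridays after the first → 6.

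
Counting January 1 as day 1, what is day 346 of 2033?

January has 31 days (346 − 31 = 315 remain).
February has 28 days (315 − 28 = 287 remain).
March has 31 days (287 − 31 = 256 remain).
April has 30 days (256 − 30 = 226 remain).
May has 31 days (226 − 31 = 195 remain).
June has 30 days (195 − 30 = 165 remain).
July has 31 days (165 − 31 = 134 remain).
August has 31 days (134 − 31 = 103 remain).
September has 30 days (103 − 30 = 73 remain).
October has 31 days (73 − 31 = 42 remain).
November has 30 days (42 − 30 = 12 remain).
12 into December → December 12.

12 December 2033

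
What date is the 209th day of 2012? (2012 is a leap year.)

January has 31 days (209 − 31 = 178 remain).
February has 29 days (178 − 29 = 149 remain).
March has 31 days (149 − 31 = 118 remain).
April has 30 days (118 − 30 = 88 remain).
May has 31 days (88 − 31 = 57 remain).
June has 30 days (57 − 30 = 27 remain).
27 into July → July 27.

27 July 2012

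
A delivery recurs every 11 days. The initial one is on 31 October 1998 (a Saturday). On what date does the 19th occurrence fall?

17 May 1999

The 19th occurrence is 18 intervals after the first: 18 × 11 = 198 days after 31 October 1998.
October has 31 days — 0 days to the end of October leaves 198.
November has 30 days (168 left).
December has 31 days (137 left).
January has 31 days (106 left).
February has 28 days (78 left).
March has 31 days (47 left).
April has 30 days (17 left).
17 days into May → 17 May 1999.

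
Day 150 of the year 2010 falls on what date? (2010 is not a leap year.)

2010-05-30

January has 31 days (150 − 31 = 119 remain).
February has 28 days (119 − 28 = 91 remain).
March has 31 days (91 − 31 = 60 remain).
April has 30 days (60 − 30 = 30 remain).
30 into May → May 30.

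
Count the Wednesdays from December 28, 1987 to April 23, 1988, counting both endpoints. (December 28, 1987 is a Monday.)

December 28, 1987 is a Monday; the first Wednesday on or after it is December 30, 1987 (2 days later).
From December 30, 1987 to April 23, 1988: 1 + 31 + 29 + 31 + 23 = 115 days (rest of December, January, February, March, April).
115 ÷ 7 = 16 full weeks with remainder 3, so 16 more Wednesdays after the first → 17.

17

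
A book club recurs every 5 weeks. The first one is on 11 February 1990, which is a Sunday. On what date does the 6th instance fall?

The 6th occurrence is 5 intervals after the first: 5 × 35 = 175 days after 11 February 1990.
February has 28 days — 17 days to the end of February leaves 158.
March has 31 days (127 left).
April has 30 days (97 left).
May has 31 days (66 left).
June has 30 days (36 left).
July has 31 days (5 left).
5 days into August → 5 August 1990.

5 August 1990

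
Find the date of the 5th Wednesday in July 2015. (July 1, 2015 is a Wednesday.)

2015-07-29

July 2015 begins on a Wednesday, so the first Wednesday is July 1.
The 5th Wednesday is 4 weeks later: 1 + 28 = 29.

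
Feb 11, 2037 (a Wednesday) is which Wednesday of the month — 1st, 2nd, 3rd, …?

2nd

Day 11 falls in week ⌈11/7⌉ of the month.
Days 1–7 hold the 1st Wednesday, 8–14 the 2nd, 15–21 the 3rd, 22–28 the 4th, 29–31 the 5th.
11 is in the range for the 2nd.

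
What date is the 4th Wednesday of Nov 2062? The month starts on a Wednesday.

Nov 2062 begins on a Wednesday, so the first Wednesday is Nov 1.
The 4th Wednesday is 3 weeks later: 1 + 21 = 22.

Nov 22, 2062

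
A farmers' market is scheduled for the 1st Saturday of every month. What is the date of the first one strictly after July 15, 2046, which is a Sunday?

August 4, 2046

July 2046 starts on a Sunday, so its 1st Saturday is July 7, 2046 (6 days in).
That is not after July 15, 2046, so look at August 2046.
August 2046 starts on a Wednesday, so its 1st Saturday is August 4, 2046 (3 days in).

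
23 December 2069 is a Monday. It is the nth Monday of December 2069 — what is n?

4th

Day 23 falls in week ⌈23/7⌉ of the month.
Days 1–7 hold the 1st Monday, 8–14 the 2nd, 15–21 the 3rd, 22–28 the 4th, 29–31 the 5th.
23 is in the range for the 4th.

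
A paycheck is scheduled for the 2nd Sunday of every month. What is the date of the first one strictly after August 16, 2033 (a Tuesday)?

September 11, 2033

August 2033 starts on a Monday; its first Sunday is the 7th, so the 2nd Sunday is the 14th — August 14, 2033.
That is not after August 16, 2033, so look at September 2033.
September 2033 starts on a Thursday; its first Sunday is the 4th, so the 2nd Sunday is the 11th — September 11, 2033.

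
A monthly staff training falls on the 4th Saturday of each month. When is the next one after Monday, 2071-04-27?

April 2071 starts on a Wednesday; its first Saturday is the 4th, so the 4th Saturday is the 25th — 2071-04-25.
That is not after 2071-04-27, so look at May 2071.
May 2071 starts on a Friday; its first Saturday is the 2nd, so the 4th Saturday is the 23rd — 2071-05-23.

2071-05-23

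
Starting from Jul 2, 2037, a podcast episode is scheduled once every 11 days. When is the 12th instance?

The 12th occurrence is 11 intervals after the first: 11 × 11 = 121 days after Jul 2, 2037.
Jul has 31 days — 29 days to the end of Jul leaves 92.
Aug has 31 days (61 left).
Sep has 30 days (31 left).
31 days into Oct → Oct 31, 2037.

Oct 31, 2037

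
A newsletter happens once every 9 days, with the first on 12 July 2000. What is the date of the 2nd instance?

21 July 2000

The 2nd occurrence is 1 interval after the first: 1 × 9 = 9 days after 12 July 2000.
9 days later is 21 July 2000.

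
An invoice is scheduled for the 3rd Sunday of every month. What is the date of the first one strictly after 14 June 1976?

June 1976 starts on a Tuesday; its first Sunday is the 6th, so the 3rd Sunday is the 20th — 20 June 1976.
20 June 1976 is after 14 June 1976, so that is the next one.

20 June 1976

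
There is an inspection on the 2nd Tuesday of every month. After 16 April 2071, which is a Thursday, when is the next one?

April 2071 starts on a Wednesday; its first Tuesday is the 7th, so the 2nd Tuesday is the 14th — 14 April 2071.
That is not after 16 April 2071, so look at May 2071.
May 2071 starts on a Friday; its first Tuesday is the 5th, so the 2nd Tuesday is the 12th — 12 May 2071.

12 May 2071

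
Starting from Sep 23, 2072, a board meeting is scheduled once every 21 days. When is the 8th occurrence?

Feb 17, 2073

The 8th occurrence is 7 intervals after the first: 7 × 21 = 147 days after Sep 23, 2072.
Sep has 30 days — 7 days to the end of Sep leaves 140.
Oct has 31 days (109 left).
Nov has 30 days (79 left).
Dec has 31 days (48 left).
Jan has 31 days (17 left).
17 days into Feb → Feb 17, 2073.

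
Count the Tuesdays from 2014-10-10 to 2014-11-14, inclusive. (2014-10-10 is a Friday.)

5

2014-10-10 is a Friday; the first Tuesday on or after it is 2014-10-14 (4 days later).
From 2014-10-14 to 2014-11-14: 17 + 14 = 31 days (rest of October, November).
31 ÷ 7 = 4 full weeks with remainder 3, so 4 more Tuesdays after the first → 5.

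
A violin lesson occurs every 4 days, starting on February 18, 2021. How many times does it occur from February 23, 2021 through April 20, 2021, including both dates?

14

Occurrences land 4·i days after February 18, 2021 for i = 0, 1, 2, …
February 23, 2021 is 5 days after the start; 5 ÷ 4 = 1 remainder 1; since the remainder is 1, round up to i = 2. First occurrence in the window: #3 on February 26, 2021 (2×4 = 8 days in).
April 20, 2021 is 61 days after the start; 61 ÷ 4 = 15 remainder 1. Last occurrence in the window: #16 on April 19, 2021.
Occurrences #3 through #16: 14 in total.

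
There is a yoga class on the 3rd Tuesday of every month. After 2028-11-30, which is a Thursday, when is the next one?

November 2028 starts on a Wednesday; its first Tuesday is the 7th, so the 3rd Tuesday is the 21st — 2028-11-21.
That is not after 2028-11-30, so look at December 2028.
December 2028 starts on a Friday; its first Tuesday is the 5th, so the 3rd Tuesday is the 19th — 2028-12-19.

2028-12-19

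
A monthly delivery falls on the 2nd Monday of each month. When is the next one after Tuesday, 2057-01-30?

2057-02-12

January 2057 starts on a Monday; its first Monday is the 1st, so the 2nd Monday is the 8th — 2057-01-08.
That is not after 2057-01-30, so look at February 2057.
February 2057 starts on a Thursday; its first Monday is the 5th, so the 2nd Monday is the 12th — 2057-02-12.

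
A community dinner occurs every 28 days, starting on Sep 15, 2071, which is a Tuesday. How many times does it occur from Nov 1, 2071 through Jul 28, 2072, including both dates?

10

Occurrences land 28·i days after Sep 15, 2071 for i = 0, 1, 2, …
Nov 1, 2071 is 47 days after the start; 47 ÷ 28 = 1 remainder 19; since the remainder is 19, round up to i = 2. First occurrence in the window: #3 on Nov 10, 2071 (2×28 = 56 days in).
Jul 28, 2072 is 317 days after the start; 317 ÷ 28 = 11 remainder 9. Last occurrence in the window: #12 on Jul 19, 2072.
Occurrences #3 through #12: 10 in total.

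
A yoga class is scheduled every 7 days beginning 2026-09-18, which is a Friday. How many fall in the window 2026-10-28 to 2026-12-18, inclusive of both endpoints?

Occurrences land 7·i days after 2026-09-18 for i = 0, 1, 2, …
2026-10-28 is 40 days after the start; 40 ÷ 7 = 5 remainder 5; since the remainder is 5, round up to i = 6. First occurrence in the window: #7 on 2026-10-30 (6×7 = 42 days in).
2026-12-18 is 91 days after the start; 91 ÷ 7 = 13 remainder 0. Last occurrence in the window: #14 on 2026-12-18.
Occurrences #7 through #14: 8 in total.

8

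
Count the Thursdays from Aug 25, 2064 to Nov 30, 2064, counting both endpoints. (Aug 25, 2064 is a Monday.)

14

Aug 25, 2064 is a Monday; the first Thursday on or after it is Aug 28, 2064 (3 days later).
From Aug 28, 2064 to Nov 30, 2064: 3 + 30 + 31 + 30 = 94 days (rest of Aug, Sep, Oct, Nov).
94 ÷ 7 = 13 full weeks with remainder 3, so 13 more Thursdays after the first → 14.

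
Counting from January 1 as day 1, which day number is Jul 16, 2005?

Days in months before Jul: 31 + 28 + 31 + 30 + 31 + 30 = 181.
Plus 16 days into Jul → day 197.

197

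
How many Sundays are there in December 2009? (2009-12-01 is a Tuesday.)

2009-12-01 is a Tuesday; the first Sunday on or after it is 2009-12-06 (5 days later).
From 2009-12-06 to 2009-12-31 is 31 − 6 = 25 days.
25 ÷ 7 = 3 full weeks with remainder 4, so 3 more Sundays after the first → 4.

4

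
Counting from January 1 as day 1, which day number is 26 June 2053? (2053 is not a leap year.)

177

Days in months before June: 31 + 28 + 31 + 30 + 31 = 151.
Plus 26 days into June → day 177.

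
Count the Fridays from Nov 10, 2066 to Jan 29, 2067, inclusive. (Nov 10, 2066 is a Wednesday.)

Nov 10, 2066 is a Wednesday; the first Friday on or after it is Nov 12, 2066 (2 days later).
From Nov 12, 2066 to Jan 29, 2067: 18 + 31 + 29 = 78 days (rest of Nov, Dec, Jan).
78 ÷ 7 = 11 full weeks with remainder 1, so 11 more Fridays after the first → 12.

12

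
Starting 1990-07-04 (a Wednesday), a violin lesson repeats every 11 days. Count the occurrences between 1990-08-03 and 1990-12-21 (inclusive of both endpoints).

13

Occurrences land 11·i days after 1990-07-04 for i = 0, 1, 2, …
1990-08-03 is 30 days after the start; 30 ÷ 11 = 2 remainder 8; since the remainder is 8, round up to i = 3. First occurrence in the window: #4 on 1990-08-06 (3×11 = 33 days in).
1990-12-21 is 170 days after the start; 170 ÷ 11 = 15 remainder 5. Last occurrence in the window: #16 on 1990-12-16.
Occurrences #4 through #16: 13 in total.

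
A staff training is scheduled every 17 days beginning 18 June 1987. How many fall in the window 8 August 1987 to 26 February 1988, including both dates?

12

Occurrences land 17·i days after 18 June 1987 for i = 0, 1, 2, …
8 August 1987 is 51 days after the start; 51 ÷ 17 = 3 remainder 0. First occurrence in the window: #4 on 8 August 1987 (3×17 = 51 days in).
26 February 1988 is 253 days after the start; 253 ÷ 17 = 14 remainder 15. Last occurrence in the window: #15 on 11 February 1988.
Occurrences #4 through #15: 12 in total.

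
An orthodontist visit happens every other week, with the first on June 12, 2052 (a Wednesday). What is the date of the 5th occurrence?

The 5th occurrence is 4 intervals after the first: 4 × 14 = 56 days after June 12, 2052.
June has 30 days — 18 days to the end of June leaves 38.
July has 31 days (7 left).
7 days into August → August 7, 2052.

August 7, 2052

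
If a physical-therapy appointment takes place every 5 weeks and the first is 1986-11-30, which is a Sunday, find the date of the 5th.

The 5th occurrence is 4 intervals after the first: 4 × 35 = 140 days after 1986-11-30.
November has 30 days — 0 days to the end of November leaves 140.
December has 31 days (109 left).
January has 31 days (78 left).
February has 28 days (50 left).
March has 31 days (19 left).
19 days into April → 1987-04-19.

1987-04-19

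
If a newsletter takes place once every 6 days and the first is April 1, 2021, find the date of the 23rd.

August 11, 2021

The 23rd occurrence is 22 intervals after the first: 22 × 6 = 132 days after April 1, 2021.
April has 30 days — 29 days to the end of April leaves 103.
May has 31 days (72 left).
June has 30 days (42 left).
July has 31 days (11 left).
11 days into August → August 11, 2021.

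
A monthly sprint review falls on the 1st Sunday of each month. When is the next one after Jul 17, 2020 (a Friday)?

Jul 2020 starts on a Wednesday, so its 1st Sunday is Jul 5, 2020 (4 days in).
That is not after Jul 17, 2020, so look at Aug 2020.
Aug 2020 starts on a Saturday, so its 1st Sunday is Aug 2, 2020 (1 day in).

Aug 2, 2020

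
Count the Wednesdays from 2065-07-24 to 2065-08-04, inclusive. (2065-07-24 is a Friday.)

2065-07-24 is a Friday; the first Wednesday on or after it is 2065-07-29 (5 days later).
From 2065-07-29 to 2065-08-04: 2 + 4 = 6 days (rest of July, August).
6 ÷ 7 = 0 full weeks with remainder 6, so 0 more Wednesdays after the first → 1.

1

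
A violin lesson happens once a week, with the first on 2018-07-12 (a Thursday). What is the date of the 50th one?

2019-06-20

The 50th occurrence is 49 intervals after the first: 49 × 7 = 343 days after 2018-07-12.
July has 31 days — 19 days to the end of July leaves 324.
August has 31 days (293 left).
September has 30 days (263 left).
October has 31 days (232 left).
November has 30 days (202 left).
December has 31 days (171 left).
January has 31 days (140 left).
February has 28 days (112 left).
March has 31 days (81 left).
April has 30 days (51 left).
May has 31 days (20 left).
20 days into June → 2019-06-20.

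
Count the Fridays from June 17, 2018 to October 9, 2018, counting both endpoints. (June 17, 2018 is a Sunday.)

June 17, 2018 is a Sunday; the first Friday on or after it is June 22, 2018 (5 days later).
From June 22, 2018 to October 9, 2018: 8 + 31 + 31 + 30 + 9 = 109 days (rest of June, July, August, September, October).
109 ÷ 7 = 15 full weeks with remainder 4, so 15 more Fridays after the first → 16.

16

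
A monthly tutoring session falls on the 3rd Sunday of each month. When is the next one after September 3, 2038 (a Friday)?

September 19, 2038

September 2038 starts on a Wednesday; its first Sunday is the 5th, so the 3rd Sunday is the 19th — September 19, 2038.
September 19, 2038 is after September 3, 2038, so that is the next one.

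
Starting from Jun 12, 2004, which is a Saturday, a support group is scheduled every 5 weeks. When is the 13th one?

Aug 6, 2005

The 13th occurrence is 12 intervals after the first: 12 × 35 = 420 days after Jun 12, 2004.
Jun has 30 days — 18 days to the end of Jun leaves 402.
From end of Jun to end of 2004 is 184 days (218 left).
Jan has 31 days (187 left).
Feb has 28 days (159 left).
Mar has 31 days (128 left).
Apr has 30 days (98 left).
May has 31 days (67 left).
Jun has 30 days (37 left).
Jul has 31 days (6 left).
6 days into Aug → Aug 6, 2005.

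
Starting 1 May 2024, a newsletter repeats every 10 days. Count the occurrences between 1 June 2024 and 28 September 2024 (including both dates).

Occurrences land 10·i days after 1 May 2024 for i = 0, 1, 2, …
1 June 2024 is 31 days after the start; 31 ÷ 10 = 3 remainder 1; since the remainder is 1, round up to i = 4. First occurrence in the window: #5 on 10 June 2024 (4×10 = 40 days in).
28 September 2024 is 150 days after the start; 150 ÷ 10 = 15 remainder 0. Last occurrence in the window: #16 on 28 September 2024.
Occurrences #5 through #16: 12 in total.

12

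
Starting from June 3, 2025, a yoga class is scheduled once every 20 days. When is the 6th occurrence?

September 11, 2025

The 6th occurrence is 5 intervals after the first: 5 × 20 = 100 days after June 3, 2025.
June has 30 days — 27 days to the end of June leaves 73.
July has 31 days (42 left).
August has 31 days (11 left).
11 days into September → September 11, 2025.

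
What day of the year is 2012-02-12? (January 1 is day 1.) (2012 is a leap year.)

43

Days in months before February: 31 = 31.
Plus 12 days into February → day 43.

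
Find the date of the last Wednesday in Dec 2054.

The first Wednesday of Dec 2054 is Dec 2.
Dec 2054 has 31 days. Adding weeks: 2, 9, 16, 23, 30 — the last one ≤ 31 is the 30th.

Dec 30, 2054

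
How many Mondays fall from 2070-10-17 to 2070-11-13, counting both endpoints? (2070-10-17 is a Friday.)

4

2070-10-17 is a Friday; the first Monday on or after it is 2070-10-20 (3 days later).
From 2070-10-20 to 2070-11-13: 11 + 13 = 24 days (rest of October, November).
24 ÷ 7 = 3 full weeks with remainder 3, so 3 more Mondays after the first → 4.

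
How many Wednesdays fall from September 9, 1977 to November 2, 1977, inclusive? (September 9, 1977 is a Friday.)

8

September 9, 1977 is a Friday; the first Wednesday on or after it is September 14, 1977 (5 days later).
From September 14, 1977 to November 2, 1977: 16 + 31 + 2 = 49 days (rest of September, October, November).
49 ÷ 7 = 7 full weeks with remainder 0, so 7 more Wednesdays after the first → 8.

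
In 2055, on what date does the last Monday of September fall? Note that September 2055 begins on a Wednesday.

September 27, 2055

September 2055 begins on a Wednesday, so the first Monday is September 6 (5 days later).
September 2055 has 30 days. Adding weeks: 6, 13, 20, 27 — the last one ≤ 30 is the 27th.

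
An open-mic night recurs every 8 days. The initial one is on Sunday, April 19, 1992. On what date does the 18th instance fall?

The 18th occurrence is 17 intervals after the first: 17 × 8 = 136 days after April 19, 1992.
April has 30 days — 11 days to the end of April leaves 125.
May has 31 days (94 left).
June has 30 days (64 left).
July has 31 days (33 left).
August has 31 days (2 left).
2 days into September → September 2, 1992.

September 2, 1992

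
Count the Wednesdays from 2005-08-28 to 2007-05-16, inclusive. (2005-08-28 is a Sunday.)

2005-08-28 is a Sunday; the first Wednesday on or after it is 2005-08-31 (3 days later).
From 2005-08-31 to 2007-05-16: 122 + 365 + 136 = 623 days (rest of 2005, 2006, to 2007-05-16 in 2007).
623 ÷ 7 = 89 full weeks with remainder 0, so 89 more Wednesdays after the first → 90.

90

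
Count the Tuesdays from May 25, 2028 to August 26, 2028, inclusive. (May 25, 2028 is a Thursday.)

13

May 25, 2028 is a Thursday; the first Tuesday on or after it is May 30, 2028 (5 days later).
From May 30, 2028 to August 26, 2028: 1 + 30 + 31 + 26 = 88 days (rest of May, June, July, August).
88 ÷ 7 = 12 full weeks with remainder 4, so 12 more Tuesdays after the first → 13.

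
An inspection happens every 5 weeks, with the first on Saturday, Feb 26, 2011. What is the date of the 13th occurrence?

The 13th occurrence is 12 intervals after the first: 12 × 35 = 420 days after Feb 26, 2011.
Feb has 28 days — 2 days to the end of Feb leaves 418.
From end of Feb to end of 2011 is 306 days (112 left).
Jan has 31 days (81 left).
Feb has 29 days (52 left).
Mar has 31 days (21 left).
21 days into Apr → Apr 21, 2012.

Apr 21, 2012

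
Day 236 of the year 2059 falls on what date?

January has 31 days (236 − 31 = 205 remain).
February has 28 days (205 − 28 = 177 remain).
March has 31 days (177 − 31 = 146 remain).
April has 30 days (146 − 30 = 116 remain).
May has 31 days (116 − 31 = 85 remain).
June has 30 days (85 − 30 = 55 remain).
July has 31 days (55 − 31 = 24 remain).
24 into August → August 24.

August 24, 2059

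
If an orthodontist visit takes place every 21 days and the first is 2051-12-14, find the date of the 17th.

2052-11-14

The 17th occurrence is 16 intervals after the first: 16 × 21 = 336 days after 2051-12-14.
December has 31 days — 17 days to the end of December leaves 319.
January has 31 days (288 left).
February has 29 days (259 left).
March has 31 days (228 left).
April has 30 days (198 left).
May has 31 days (167 left).
June has 30 days (137 left).
July has 31 days (106 left).
August has 31 days (75 left).
September has 30 days (45 left).
October has 31 days (14 left).
14 days into November → 2052-11-14.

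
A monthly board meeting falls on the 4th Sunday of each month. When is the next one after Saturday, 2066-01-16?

January 2066 starts on a Friday; its first Sunday is the 3rd, so the 4th Sunday is the 24th — 2066-01-24.
2066-01-24 is after 2066-01-16, so that is the next one.

2066-01-24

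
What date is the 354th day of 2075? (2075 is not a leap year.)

2075-12-20

January has 31 days (354 − 31 = 323 remain).
February has 28 days (323 − 28 = 295 remain).
March has 31 days (295 − 31 = 264 remain).
April has 30 days (264 − 30 = 234 remain).
May has 31 days (234 − 31 = 203 remain).
June has 30 days (203 − 30 = 173 remain).
July has 31 days (173 − 31 = 142 remain).
August has 31 days (142 − 31 = 111 remain).
September has 30 days (111 − 30 = 81 remain).
October has 31 days (81 − 31 = 50 remain).
November has 30 days (50 − 30 = 20 remain).
20 into December → December 20.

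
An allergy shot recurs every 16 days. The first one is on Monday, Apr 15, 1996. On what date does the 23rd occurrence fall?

The 23rd occurrence is 22 intervals after the first: 22 × 16 = 352 days after Apr 15, 1996.
Apr has 30 days — 15 days to the end of Apr leaves 337.
May has 31 days (306 left).
Jun has 30 days (276 left).
Jul has 31 days (245 left).
Aug has 31 days (214 left).
Sep has 30 days (184 left).
Oct has 31 days (153 left).
Nov has 30 days (123 left).
Dec has 31 days (92 left).
Jan has 31 days (61 left).
Feb has 28 days (33 left).
Mar has 31 days (2 left).
2 days into Apr → Apr 2, 1997.

Apr 2, 1997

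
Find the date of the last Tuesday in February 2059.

2059-02-25

February 2059 begins on a Saturday, so the first Tuesday is February 4 (3 days later).
February 2059 has 28 days. Adding weeks: 4, 11, 18, 25 — the last one ≤ 28 is the 25th.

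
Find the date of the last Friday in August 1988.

26 August 1988

The first Friday of August 1988 is August 5.
August 1988 has 31 days. Adding weeks: 5, 12, 19, 26 — the last one ≤ 31 is the 26th.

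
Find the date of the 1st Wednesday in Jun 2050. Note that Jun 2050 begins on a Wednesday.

Jun 2050 begins on a Wednesday, so the first Wednesday is Jun 1.

Jun 1, 2050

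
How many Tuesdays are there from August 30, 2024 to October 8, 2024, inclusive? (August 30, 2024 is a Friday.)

6

August 30, 2024 is a Friday; the first Tuesday on or after it is September 3, 2024 (4 days later).
From September 3, 2024 to October 8, 2024: 27 + 8 = 35 days (rest of September, October).
35 ÷ 7 = 5 full weeks with remainder 0, so 5 more Tuesdays after the first → 6.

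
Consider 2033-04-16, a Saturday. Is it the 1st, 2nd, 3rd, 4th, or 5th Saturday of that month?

3rd

Day 16 falls in week ⌈16/7⌉ of the month.
Days 1–7 hold the 1st Saturday, 8–14 the 2nd, 15–21 the 3rd, 22–28 the 4th, 29–31 the 5th.
16 is in the range for the 3rd.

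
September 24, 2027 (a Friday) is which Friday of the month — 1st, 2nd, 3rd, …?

4th

Day 24 falls in week ⌈24/7⌉ of the month.
Days 1–7 hold the 1st Friday, 8–14 the 2nd, 15–21 the 3rd, 22–28 the 4th, 29–31 the 5th.
24 is in the range for the 4th.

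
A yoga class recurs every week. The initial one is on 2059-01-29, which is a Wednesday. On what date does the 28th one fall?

The 28th occurrence is 27 intervals after the first: 27 × 7 = 189 days after 2059-01-29.
January has 31 days — 2 days to the end of January leaves 187.
February has 28 days (159 left).
March has 31 days (128 left).
April has 30 days (98 left).
May has 31 days (67 left).
June has 30 days (37 left).
July has 31 days (6 left).
6 days into August → 2059-08-06.

2059-08-06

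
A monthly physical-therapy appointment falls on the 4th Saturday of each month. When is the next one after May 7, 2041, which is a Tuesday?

May 25, 2041

May 2041 starts on a Wednesday; its first Saturday is the 4th, so the 4th Saturday is the 25th — May 25, 2041.
May 25, 2041 is after May 7, 2041, so that is the next one.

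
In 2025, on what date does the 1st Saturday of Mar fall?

Mar 1, 2025

The first Saturday of Mar 2025 is Mar 1.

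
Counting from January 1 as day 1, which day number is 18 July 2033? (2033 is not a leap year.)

199

Days in months before July: 31 + 28 + 31 + 30 + 31 + 30 = 181.
Plus 18 days into July → day 199.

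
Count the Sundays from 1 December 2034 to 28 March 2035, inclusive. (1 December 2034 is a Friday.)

17

1 December 2034 is a Friday; the first Sunday on or after it is 3 December 2034 (2 days later).
From 3 December 2034 to 28 March 2035: 28 + 31 + 28 + 28 = 115 days (rest of December, January, February, March).
115 ÷ 7 = 16 full weeks with remainder 3, so 16 more Sundays after the first → 17.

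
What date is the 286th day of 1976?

January has 31 days (286 − 31 = 255 remain).
February has 29 days (255 − 29 = 226 remain).
March has 31 days (226 − 31 = 195 remain).
April has 30 days (195 − 30 = 165 remain).
May has 31 days (165 − 31 = 134 remain).
June has 30 days (134 − 30 = 104 remain).
July has 31 days (104 − 31 = 73 remain).
August has 31 days (73 − 31 = 42 remain).
September has 30 days (42 − 30 = 12 remain).
12 into October → October 12.

12 October 1976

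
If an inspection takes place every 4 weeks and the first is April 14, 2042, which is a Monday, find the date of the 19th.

August 31, 2043

The 19th occurrence is 18 intervals after the first: 18 × 28 = 504 days after April 14, 2042.
April has 30 days — 16 days to the end of April leaves 488.
From end of April to end of 2042 is 245 days (243 left).
January has 31 days (212 left).
February has 28 days (184 left).
March has 31 days (153 left).
April has 30 days (123 left).
May has 31 days (92 left).
June has 30 days (62 left).
July has 31 days (31 left).
31 days into August → August 31, 2043.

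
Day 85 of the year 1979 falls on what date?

Jan has 31 days (85 − 31 = 54 remain).
Feb has 28 days (54 − 28 = 26 remain).
26 into Mar → Mar 26.

Mar 26, 1979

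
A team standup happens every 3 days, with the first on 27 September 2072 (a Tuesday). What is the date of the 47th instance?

12 February 2073

The 47th occurrence is 46 intervals after the first: 46 × 3 = 138 days after 27 September 2072.
September has 30 days — 3 days to the end of September leaves 135.
October has 31 days (104 left).
November has 30 days (74 left).
December has 31 days (43 left).
January has 31 days (12 left).
12 days into February → 12 February 2073.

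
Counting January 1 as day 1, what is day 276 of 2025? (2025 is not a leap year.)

Oct 3, 2025

Jan has 31 days (276 − 31 = 245 remain).
Feb has 28 days (245 − 28 = 217 remain).
Mar has 31 days (217 − 31 = 186 remain).
Apr has 30 days (186 − 30 = 156 remain).
May has 31 days (156 − 31 = 125 remain).
Jun has 30 days (125 − 30 = 95 remain).
Jul has 31 days (95 − 31 = 64 remain).
Aug has 31 days (64 − 31 = 33 remain).
Sep has 30 days (33 − 30 = 3 remain).
3 into Oct → Oct 3.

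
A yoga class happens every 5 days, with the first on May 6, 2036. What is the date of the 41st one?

The 41st occurrence is 40 intervals after the first: 40 × 5 = 200 days after May 6, 2036.
May has 31 days — 25 days to the end of May leaves 175.
Jun has 30 days (145 left).
Jul has 31 days (114 left).
Aug has 31 days (83 left).
Sep has 30 days (53 left).
Oct has 31 days (22 left).
22 days into Nov → Nov 22, 2036.

Nov 22, 2036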